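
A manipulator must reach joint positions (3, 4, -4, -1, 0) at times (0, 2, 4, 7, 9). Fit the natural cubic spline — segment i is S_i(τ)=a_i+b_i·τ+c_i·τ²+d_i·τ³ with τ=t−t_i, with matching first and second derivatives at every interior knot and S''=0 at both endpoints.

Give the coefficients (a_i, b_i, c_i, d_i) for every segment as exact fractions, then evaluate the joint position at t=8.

Δ: Δ0=1/2, Δ1=-4, Δ2=1, Δ3=1/2
row 1: diag=8, rhs=-27; c'=1/4, d'=-27/8
row 2: denom=10−2·1/4=19/2; d'=(30−2·-27/8)/(19/2)=147/38
row 3: denom=10−3·6/19=172/19; d'=(-3−3·147/38)/(172/19)=-555/344
back: M3=-555/344
back: M2=147/38−6/19·-555/344=753/172
back: M1=-27/8−1/4·753/172=-3075/688
M: M0=0, M1=-3075/688, M2=753/172, M3=-555/344, M4=0
seg 0: a=3, c=M0/2=0, d=(M1−M0)/(6·2)=-1025/2752, b=Δ0−h0·(2M0+M1)/6=1369/688
seg 1: a=4, c=M1/2=-3075/1376, d=(M2−M1)/(6·2)=2029/2752, b=Δ1−h1·(2M1+M2)/6=-853/344
seg 2: a=-4, c=M2/2=753/344, d=(M3−M2)/(6·3)=-229/688, b=Δ2−h2·(2M2+M3)/6=-1769/688
seg 3: a=-1, c=M3/2=-555/688, d=(M4−M3)/(6·2)=185/1376, b=Δ3−h3·(2M3+M4)/6=271/172
t_q=8 → seg 3, τ=1; S=-1+271/172·τ+-555/688·τ²+185/1376·τ³=-133/1376

  seg 0: a=3 b=1369/688 c=0 d=-1025/2752
  seg 1: a=4 b=-853/344 c=-3075/1376 d=2029/2752
  seg 2: a=-4 b=-1769/688 c=753/344 d=-229/688
  seg 3: a=-1 b=271/172 c=-555/688 d=185/1376
S(8) = -133/1376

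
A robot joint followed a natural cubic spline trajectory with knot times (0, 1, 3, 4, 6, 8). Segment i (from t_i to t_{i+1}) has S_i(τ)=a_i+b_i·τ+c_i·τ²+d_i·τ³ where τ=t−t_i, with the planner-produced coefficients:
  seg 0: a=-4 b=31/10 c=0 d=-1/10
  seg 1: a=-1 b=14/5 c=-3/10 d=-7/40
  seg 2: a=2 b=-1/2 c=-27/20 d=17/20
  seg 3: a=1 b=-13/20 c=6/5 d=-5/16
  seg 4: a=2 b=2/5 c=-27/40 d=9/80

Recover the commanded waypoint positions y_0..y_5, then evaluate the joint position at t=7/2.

y_0=-4 y_1=-1 y_2=2 y_3=1 y_4=2 y_5=1
S(7/2) = 243/160

y_0 = S_0(0) = a_0 = -4
y_1 = S_1(0) = a_1 = -1
y_2 = S_2(0) = a_2 = 2
y_3 = S_3(0) = a_3 = 1
y_4 = S_4(0) = a_4 = 2
y_5 = S_4(2) = 1
t_q=7/2 is in segment 2 (τ=1/2); S_2(τ)=243/160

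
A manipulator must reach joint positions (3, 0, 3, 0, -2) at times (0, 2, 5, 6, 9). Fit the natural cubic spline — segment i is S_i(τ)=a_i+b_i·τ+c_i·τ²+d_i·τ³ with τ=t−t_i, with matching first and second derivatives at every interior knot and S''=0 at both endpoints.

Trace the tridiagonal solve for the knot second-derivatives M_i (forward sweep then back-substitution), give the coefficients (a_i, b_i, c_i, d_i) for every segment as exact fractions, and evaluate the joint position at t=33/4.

  seg 0: a=3 b=-679/279 c=0 d=521/2232
  seg 1: a=0 b=205/558 c=521/372 d=-3983/10044
  seg 2: a=3 b=-2161/1116 c=-605/279 d=137/124
  seg 3: a=0 b=-1651/558 c=1279/1116 d=-1279/10044
S(33/4) = -18299/7936

Δ: Δ0=-3/2, Δ1=1, Δ2=-3, Δ3=-2/3
row 1: diag=10, rhs=15; c'=3/10, d'=3/2
row 2: denom=8−3·3/10=71/10; d'=(-24−3·3/2)/(71/10)=-285/71
row 3: denom=8−1·10/71=558/71; d'=(14−1·-285/71)/(558/71)=1279/558
back: M3=1279/558
back: M2=-285/71−10/71·1279/558=-1210/279
back: M1=3/2−3/10·-1210/279=521/186
M: M0=0, M1=521/186, M2=-1210/279, M3=1279/558, M4=0
seg 0: a=3, c=M0/2=0, d=(M1−M0)/(6·2)=521/2232, b=Δ0−h0·(2M0+M1)/6=-679/279
seg 1: a=0, c=M1/2=521/372, d=(M2−M1)/(6·3)=-3983/10044, b=Δ1−h1·(2M1+M2)/6=205/558
seg 2: a=3, c=M2/2=-605/279, d=(M3−M2)/(6·1)=137/124, b=Δ2−h2·(2M2+M3)/6=-2161/1116
seg 3: a=0, c=M3/2=1279/1116, d=(M4−M3)/(6·3)=-1279/10044, b=Δ3−h3·(2M3+M4)/6=-1651/558
t_q=33/4 → seg 3, τ=9/4; S=0+-1651/558·τ+1279/1116·τ²+-1279/10044·τ³=-18299/7936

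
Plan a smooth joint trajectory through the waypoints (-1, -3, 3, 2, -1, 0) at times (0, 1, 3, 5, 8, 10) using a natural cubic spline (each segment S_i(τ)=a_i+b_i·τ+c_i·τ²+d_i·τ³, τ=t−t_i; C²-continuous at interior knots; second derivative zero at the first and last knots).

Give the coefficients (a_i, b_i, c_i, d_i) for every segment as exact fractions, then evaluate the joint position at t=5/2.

  seg 0: a=-1 b=-11567/3764 c=0 d=4039/3764
  seg 1: a=-3 b=275/1882 c=12117/3764 d=-3373/3764
  seg 2: a=3 b=4271/1882 c=-8121/3764 d=2909/7528
  seg 3: a=2 b=-1622/941 c=303/1882 d=151/5646
  seg 4: a=-1 b=-67/1882 c=378/941 d=-63/941
S(5/2) = 43299/30112

Δ: Δ0=-2, Δ1=3, Δ2=-1/2, Δ3=-1, Δ4=1/2
row 1: diag=6, rhs=30; c'=1/3, d'=5
row 2: denom=8−2·1/3=22/3; d'=(-21−2·5)/(22/3)=-93/22
row 3: denom=10−2·3/11=104/11; d'=(-3−2·-93/22)/(104/11)=15/26
row 4: denom=10−3·33/104=941/104; d'=(9−3·15/26)/(941/104)=756/941
back: M4=756/941
back: M3=15/26−33/104·756/941=303/941
back: M2=-93/22−3/11·303/941=-8121/1882
back: M1=5−1/3·-8121/1882=12117/1882
M: M0=0, M1=12117/1882, M2=-8121/1882, M3=303/941, M4=756/941, M5=0
seg 0: a=-1, c=M0/2=0, d=(M1−M0)/(6·1)=4039/3764, b=Δ0−h0·(2M0+M1)/6=-11567/3764
seg 1: a=-3, c=M1/2=12117/3764, d=(M2−M1)/(6·2)=-3373/3764, b=Δ1−h1·(2M1+M2)/6=275/1882
seg 2: a=3, c=M2/2=-8121/3764, d=(M3−M2)/(6·2)=2909/7528, b=Δ2−h2·(2M2+M3)/6=4271/1882
seg 3: a=2, c=M3/2=303/1882, d=(M4−M3)/(6·3)=151/5646, b=Δ3−h3·(2M3+M4)/6=-1622/941
seg 4: a=-1, c=M4/2=378/941, d=(M5−M4)/(6·2)=-63/941, b=Δ4−h4·(2M4+M5)/6=-67/1882
t_q=5/2 → seg 1, τ=3/2; S=-3+275/1882·τ+12117/3764·τ²+-3373/3764·τ³=43299/30112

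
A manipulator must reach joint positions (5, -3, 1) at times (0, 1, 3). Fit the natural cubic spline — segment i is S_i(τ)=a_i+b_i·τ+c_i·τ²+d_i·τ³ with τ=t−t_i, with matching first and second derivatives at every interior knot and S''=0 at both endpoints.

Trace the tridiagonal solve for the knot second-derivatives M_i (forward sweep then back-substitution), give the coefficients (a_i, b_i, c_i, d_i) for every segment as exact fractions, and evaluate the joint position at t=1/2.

Δ: Δ0=-8, Δ1=2
row 1: diag=6, rhs=60; c'=1/3, d'=10
back: M1=10
M: M0=0, M1=10, M2=0
seg 0: a=5, c=M0/2=0, d=(M1−M0)/(6·1)=5/3, b=Δ0−h0·(2M0+M1)/6=-29/3
seg 1: a=-3, c=M1/2=5, d=(M2−M1)/(6·2)=-5/6, b=Δ1−h1·(2M1+M2)/6=-14/3
t_q=1/2 → seg 0, τ=1/2; S=5+-29/3·τ+0·τ²+5/3·τ³=3/8

  seg 0: a=5 b=-29/3 c=0 d=5/3
  seg 1: a=-3 b=-14/3 c=5 d=-5/6
S(1/2) = 3/8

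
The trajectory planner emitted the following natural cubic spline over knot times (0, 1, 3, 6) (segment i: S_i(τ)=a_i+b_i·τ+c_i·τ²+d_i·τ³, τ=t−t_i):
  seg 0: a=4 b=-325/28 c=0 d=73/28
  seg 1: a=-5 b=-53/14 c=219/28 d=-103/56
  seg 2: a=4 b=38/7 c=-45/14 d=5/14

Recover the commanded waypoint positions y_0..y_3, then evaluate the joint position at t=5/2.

y_0=4 y_1=-5 y_2=4 y_3=1
S(5/2) = 319/448

y_0 = S_0(0) = a_0 = 4
y_1 = S_1(0) = a_1 = -5
y_2 = S_2(0) = a_2 = 4
y_3 = S_2(3) = 1
t_q=5/2 is in segment 1 (τ=3/2); S_1(τ)=319/448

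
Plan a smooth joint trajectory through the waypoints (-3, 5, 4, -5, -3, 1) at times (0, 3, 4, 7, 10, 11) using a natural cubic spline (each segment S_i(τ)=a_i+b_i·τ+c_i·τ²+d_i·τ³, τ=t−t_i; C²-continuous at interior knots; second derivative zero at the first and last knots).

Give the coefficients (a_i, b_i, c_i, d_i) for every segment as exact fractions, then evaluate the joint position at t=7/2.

  seg 0: a=-3 b=6416/1635 c=0 d=-2056/14715
  seg 1: a=5 b=248/1635 c=-2056/1635 d=173/1635
  seg 2: a=4 b=-223/109 c=-1537/1635 d=113/545
  seg 3: a=-5 b=-1138/545 c=1514/1635 d=-38/14715
  seg 4: a=-3 b=1852/545 c=492/545 d=-164/545
S(7/2) = 62453/13080

Δ: Δ0=8/3, Δ1=-1, Δ2=-3, Δ3=2/3, Δ4=4
row 1: diag=8, rhs=-22; c'=1/8, d'=-11/4
row 2: denom=8−1·1/8=63/8; d'=(-12−1·-11/4)/(63/8)=-74/63
row 3: denom=12−3·8/21=76/7; d'=(22−3·-74/63)/(76/7)=134/57
row 4: denom=8−3·21/76=545/76; d'=(20−3·134/57)/(545/76)=984/545
back: M4=984/545
back: M3=134/57−21/76·984/545=3028/1635
back: M2=-74/63−8/21·3028/1635=-3074/1635
back: M1=-11/4−1/8·-3074/1635=-4112/1635
M: M0=0, M1=-4112/1635, M2=-3074/1635, M3=3028/1635, M4=984/545, M5=0
seg 0: a=-3, c=M0/2=0, d=(M1−M0)/(6·3)=-2056/14715, b=Δ0−h0·(2M0+M1)/6=6416/1635
seg 1: a=5, c=M1/2=-2056/1635, d=(M2−M1)/(6·1)=173/1635, b=Δ1−h1·(2M1+M2)/6=248/1635
seg 2: a=4, c=M2/2=-1537/1635, d=(M3−M2)/(6·3)=113/545, b=Δ2−h2·(2M2+M3)/6=-223/109
seg 3: a=-5, c=M3/2=1514/1635, d=(M4−M3)/(6·3)=-38/14715, b=Δ3−h3·(2M3+M4)/6=-1138/545
seg 4: a=-3, c=M4/2=492/545, d=(M5−M4)/(6·1)=-164/545, b=Δ4−h4·(2M4+M5)/6=1852/545
t_q=7/2 → seg 1, τ=1/2; S=5+248/1635·τ+-2056/1635·τ²+173/1635·τ³=62453/13080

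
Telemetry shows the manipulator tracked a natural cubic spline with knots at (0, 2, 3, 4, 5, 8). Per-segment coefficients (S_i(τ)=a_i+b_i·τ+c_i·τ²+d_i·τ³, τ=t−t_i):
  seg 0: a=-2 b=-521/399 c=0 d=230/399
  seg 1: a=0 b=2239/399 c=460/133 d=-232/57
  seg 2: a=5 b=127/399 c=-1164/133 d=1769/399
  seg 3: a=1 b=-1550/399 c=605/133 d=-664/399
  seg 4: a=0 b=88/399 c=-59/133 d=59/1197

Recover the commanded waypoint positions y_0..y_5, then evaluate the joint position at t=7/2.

y_0 = S_0(0) = a_0 = -2
y_1 = S_1(0) = a_1 = 0
y_2 = S_2(0) = a_2 = 5
y_3 = S_3(0) = a_3 = 1
y_4 = S_4(0) = a_4 = 0
y_5 = S_4(3) = -2
t_q=7/2 is in segment 2 (τ=1/2); S_2(τ)=3751/1064

y_0=-2 y_1=0 y_2=5 y_3=1 y_4=0 y_5=-2
S(7/2) = 3751/1064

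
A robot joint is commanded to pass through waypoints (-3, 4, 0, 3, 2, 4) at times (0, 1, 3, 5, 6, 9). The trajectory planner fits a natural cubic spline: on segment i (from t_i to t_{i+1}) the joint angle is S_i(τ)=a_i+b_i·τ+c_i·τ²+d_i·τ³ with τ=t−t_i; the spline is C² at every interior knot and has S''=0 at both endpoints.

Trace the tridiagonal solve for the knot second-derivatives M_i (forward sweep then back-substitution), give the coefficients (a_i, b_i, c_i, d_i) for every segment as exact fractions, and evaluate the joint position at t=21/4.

  seg 0: a=-3 b=7133/804 c=0 d=-1505/804
  seg 1: a=4 b=1309/402 c=-1505/268 d=1201/804
  seg 2: a=0 b=-515/402 c=897/268 d=-1573/1608
  seg 3: a=3 b=74/201 c=-169/67 d=232/201
  seg 4: a=2 b=-244/201 c=63/67 d=-7/67
S(21/4) = 3165/1072

Δ: Δ0=7, Δ1=-2, Δ2=3/2, Δ3=-1, Δ4=2/3
row 1: diag=6, rhs=-54; c'=1/3, d'=-9
row 2: denom=8−2·1/3=22/3; d'=(21−2·-9)/(22/3)=117/22
row 3: denom=6−2·3/11=60/11; d'=(-15−2·117/22)/(60/11)=-47/10
row 4: denom=8−1·11/60=469/60; d'=(10−1·-47/10)/(469/60)=126/67
back: M4=126/67
back: M3=-47/10−11/60·126/67=-338/67
back: M2=117/22−3/11·-338/67=897/134
back: M1=-9−1/3·897/134=-1505/134
M: M0=0, M1=-1505/134, M2=897/134, M3=-338/67, M4=126/67, M5=0
seg 0: a=-3, c=M0/2=0, d=(M1−M0)/(6·1)=-1505/804, b=Δ0−h0·(2M0+M1)/6=7133/804
seg 1: a=4, c=M1/2=-1505/268, d=(M2−M1)/(6·2)=1201/804, b=Δ1−h1·(2M1+M2)/6=1309/402
seg 2: a=0, c=M2/2=897/268, d=(M3−M2)/(6·2)=-1573/1608, b=Δ2−h2·(2M2+M3)/6=-515/402
seg 3: a=3, c=M3/2=-169/67, d=(M4−M3)/(6·1)=232/201, b=Δ3−h3·(2M3+M4)/6=74/201
seg 4: a=2, c=M4/2=63/67, d=(M5−M4)/(6·3)=-7/67, b=Δ4−h4·(2M4+M5)/6=-244/201
t_q=21/4 → seg 3, τ=1/4; S=3+74/201·τ+-169/67·τ²+232/201·τ³=3165/1072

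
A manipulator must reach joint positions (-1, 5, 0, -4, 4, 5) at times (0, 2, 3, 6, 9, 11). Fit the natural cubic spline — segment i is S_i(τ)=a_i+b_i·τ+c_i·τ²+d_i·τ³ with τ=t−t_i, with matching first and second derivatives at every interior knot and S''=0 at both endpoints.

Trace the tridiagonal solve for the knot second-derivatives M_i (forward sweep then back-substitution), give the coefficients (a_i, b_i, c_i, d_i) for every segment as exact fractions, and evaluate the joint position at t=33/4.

Δ: Δ0=3, Δ1=-5, Δ2=-4/3, Δ3=8/3, Δ4=1/2
row 1: diag=6, rhs=-48; c'=1/6, d'=-8
row 2: denom=8−1·1/6=47/6; d'=(22−1·-8)/(47/6)=180/47
row 3: denom=12−3·18/47=510/47; d'=(24−3·180/47)/(510/47)=98/85
row 4: denom=10−3·47/170=1559/170; d'=(-13−3·98/85)/(1559/170)=-2798/1559
back: M4=-2798/1559
back: M3=98/85−47/170·-2798/1559=2571/1559
back: M2=180/47−18/47·2571/1559=4986/1559
back: M1=-8−1/6·4986/1559=-13303/1559
M: M0=0, M1=-13303/1559, M2=4986/1559, M3=2571/1559, M4=-2798/1559, M5=0
seg 0: a=-1, c=M0/2=0, d=(M1−M0)/(6·2)=-13303/18708, b=Δ0−h0·(2M0+M1)/6=27334/4677
seg 1: a=5, c=M1/2=-13303/3118, d=(M2−M1)/(6·1)=18289/9354, b=Δ1−h1·(2M1+M2)/6=-12575/4677
seg 2: a=0, c=M2/2=2493/1559, d=(M3−M2)/(6·3)=-805/9354, b=Δ2−h2·(2M2+M3)/6=-50101/9354
seg 3: a=-4, c=M3/2=2571/3118, d=(M4−M3)/(6·3)=-5369/28062, b=Δ3−h3·(2M3+M4)/6=8956/4677
seg 4: a=4, c=M4/2=-1399/1559, d=(M5−M4)/(6·2)=1399/9354, b=Δ4−h4·(2M4+M5)/6=15869/9354
t_q=33/4 → seg 3, τ=9/4; S=-4+8956/4677·τ+2571/3118·τ²+-5369/28062·τ³=459683/199552

  seg 0: a=-1 b=27334/4677 c=0 d=-13303/18708
  seg 1: a=5 b=-12575/4677 c=-13303/3118 d=18289/9354
  seg 2: a=0 b=-50101/9354 c=2493/1559 d=-805/9354
  seg 3: a=-4 b=8956/4677 c=2571/3118 d=-5369/28062
  seg 4: a=4 b=15869/9354 c=-1399/1559 d=1399/9354
S(33/4) = 459683/199552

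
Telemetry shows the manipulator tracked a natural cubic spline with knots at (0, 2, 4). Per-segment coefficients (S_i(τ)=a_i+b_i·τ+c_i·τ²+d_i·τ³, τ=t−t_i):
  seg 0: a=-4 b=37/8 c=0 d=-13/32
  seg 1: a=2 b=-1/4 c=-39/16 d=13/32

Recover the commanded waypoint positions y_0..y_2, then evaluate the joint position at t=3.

y_0 = S_0(0) = a_0 = -4
y_1 = S_1(0) = a_1 = 2
y_2 = S_1(2) = -5
t_q=3 is in segment 1 (τ=1); S_1(τ)=-9/32

y_0=-4 y_1=2 y_2=-5
S(3) = -9/32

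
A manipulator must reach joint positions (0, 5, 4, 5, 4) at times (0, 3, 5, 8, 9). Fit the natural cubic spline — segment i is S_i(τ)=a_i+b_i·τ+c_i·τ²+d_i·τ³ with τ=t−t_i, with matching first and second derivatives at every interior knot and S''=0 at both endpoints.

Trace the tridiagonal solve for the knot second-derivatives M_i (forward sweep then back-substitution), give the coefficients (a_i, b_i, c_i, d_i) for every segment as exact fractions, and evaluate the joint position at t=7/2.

Δ: Δ0=5/3, Δ1=-1/2, Δ2=1/3, Δ3=-1
row 1: diag=10, rhs=-13; c'=1/5, d'=-13/10
row 2: denom=10−2·1/5=48/5; d'=(5−2·-13/10)/(48/5)=19/24
row 3: denom=8−3·5/16=113/16; d'=(-8−3·19/24)/(113/16)=-166/113
back: M3=-166/113
back: M2=19/24−5/16·-166/113=424/339
back: M1=-13/10−1/5·424/339=-1051/678
M: M0=0, M1=-1051/678, M2=424/339, M3=-166/113, M4=0
seg 0: a=0, c=M0/2=0, d=(M1−M0)/(6·3)=-1051/12204, b=Δ0−h0·(2M0+M1)/6=3311/1356
seg 1: a=5, c=M1/2=-1051/1356, d=(M2−M1)/(6·2)=211/904, b=Δ1−h1·(2M1+M2)/6=79/678
seg 2: a=4, c=M2/2=212/339, d=(M3−M2)/(6·3)=-461/3051, b=Δ2−h2·(2M2+M3)/6=-62/339
seg 3: a=5, c=M3/2=-83/113, d=(M4−M3)/(6·1)=83/339, b=Δ3−h3·(2M3+M4)/6=-173/339
t_q=7/2 → seg 1, τ=1/2; S=5+79/678·τ+-1051/1356·τ²+211/904·τ³=35391/7232

  seg 0: a=0 b=3311/1356 c=0 d=-1051/12204
  seg 1: a=5 b=79/678 c=-1051/1356 d=211/904
  seg 2: a=4 b=-62/339 c=212/339 d=-461/3051
  seg 3: a=5 b=-173/339 c=-83/113 d=83/339
S(7/2) = 35391/7232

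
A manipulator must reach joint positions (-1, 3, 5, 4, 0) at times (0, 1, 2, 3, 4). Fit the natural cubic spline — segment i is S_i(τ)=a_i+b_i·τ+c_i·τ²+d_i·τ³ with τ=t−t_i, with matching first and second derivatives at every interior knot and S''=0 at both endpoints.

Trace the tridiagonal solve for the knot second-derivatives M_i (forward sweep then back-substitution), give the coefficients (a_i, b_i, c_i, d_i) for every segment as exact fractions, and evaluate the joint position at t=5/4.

  seg 0: a=-1 b=35/8 c=0 d=-3/8
  seg 1: a=3 b=13/4 c=-9/8 d=-1/8
  seg 2: a=5 b=5/8 c=-3/2 d=-1/8
  seg 3: a=4 b=-11/4 c=-15/8 d=5/8
S(5/4) = 1915/512

Δ: Δ0=4, Δ1=2, Δ2=-1, Δ3=-4
row 1: diag=4, rhs=-12; c'=1/4, d'=-3
row 2: denom=4−1·1/4=15/4; d'=(-18−1·-3)/(15/4)=-4
row 3: denom=4−1·4/15=56/15; d'=(-18−1·-4)/(56/15)=-15/4
back: M3=-15/4
back: M2=-4−4/15·-15/4=-3
back: M1=-3−1/4·-3=-9/4
M: M0=0, M1=-9/4, M2=-3, M3=-15/4, M4=0
seg 0: a=-1, c=M0/2=0, d=(M1−M0)/(6·1)=-3/8, b=Δ0−h0·(2M0+M1)/6=35/8
seg 1: a=3, c=M1/2=-9/8, d=(M2−M1)/(6·1)=-1/8, b=Δ1−h1·(2M1+M2)/6=13/4
seg 2: a=5, c=M2/2=-3/2, d=(M3−M2)/(6·1)=-1/8, b=Δ2−h2·(2M2+M3)/6=5/8
seg 3: a=4, c=M3/2=-15/8, d=(M4−M3)/(6·1)=5/8, b=Δ3−h3·(2M3+M4)/6=-11/4
t_q=5/4 → seg 1, τ=1/4; S=3+13/4·τ+-9/8·τ²+-1/8·τ³=1915/512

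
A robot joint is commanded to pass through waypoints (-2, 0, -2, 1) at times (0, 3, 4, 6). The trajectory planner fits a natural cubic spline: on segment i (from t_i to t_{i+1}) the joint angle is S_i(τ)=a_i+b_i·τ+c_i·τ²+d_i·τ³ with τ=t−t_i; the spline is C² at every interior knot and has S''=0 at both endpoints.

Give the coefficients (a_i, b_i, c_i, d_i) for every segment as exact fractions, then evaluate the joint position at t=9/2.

  seg 0: a=-2 b=539/282 c=0 d=-13/94
  seg 1: a=0 b=-257/141 c=-117/94 d=301/282
  seg 2: a=-2 b=-313/282 c=92/47 d=-46/141
S(9/2) = -99/47

Δ: Δ0=2/3, Δ1=-2, Δ2=3/2
row 1: diag=8, rhs=-16; c'=1/8, d'=-2
row 2: denom=6−1·1/8=47/8; d'=(21−1·-2)/(47/8)=184/47
back: M2=184/47
back: M1=-2−1/8·184/47=-117/47
M: M0=0, M1=-117/47, M2=184/47, M3=0
seg 0: a=-2, c=M0/2=0, d=(M1−M0)/(6·3)=-13/94, b=Δ0−h0·(2M0+M1)/6=539/282
seg 1: a=0, c=M1/2=-117/94, d=(M2−M1)/(6·1)=301/282, b=Δ1−h1·(2M1+M2)/6=-257/141
seg 2: a=-2, c=M2/2=92/47, d=(M3−M2)/(6·2)=-46/141, b=Δ2−h2·(2M2+M3)/6=-313/282
t_q=9/2 → seg 2, τ=1/2; S=-2+-313/282·τ+92/47·τ²+-46/141·τ³=-99/47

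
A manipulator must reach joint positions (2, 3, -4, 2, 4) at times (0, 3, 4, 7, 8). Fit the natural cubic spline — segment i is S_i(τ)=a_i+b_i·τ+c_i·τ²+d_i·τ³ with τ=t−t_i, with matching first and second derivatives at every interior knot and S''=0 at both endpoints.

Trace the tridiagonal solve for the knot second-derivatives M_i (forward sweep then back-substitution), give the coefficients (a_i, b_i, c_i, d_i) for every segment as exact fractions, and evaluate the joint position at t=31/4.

  seg 0: a=2 b=785/216 c=0 d=-713/1944
  seg 1: a=3 b=-677/108 c=-713/216 d=185/72
  seg 2: a=-4 b=-1115/216 c=119/27 d=-1309/1944
  seg 3: a=2 b=335/108 c=-119/72 d=119/216
S(31/4) = 16723/4608

Δ: Δ0=1/3, Δ1=-7, Δ2=2, Δ3=2
row 1: diag=8, rhs=-44; c'=1/8, d'=-11/2
row 2: denom=8−1·1/8=63/8; d'=(54−1·-11/2)/(63/8)=68/9
row 3: denom=8−3·8/21=48/7; d'=(0−3·68/9)/(48/7)=-119/36
back: M3=-119/36
back: M2=68/9−8/21·-119/36=238/27
back: M1=-11/2−1/8·238/27=-713/108
M: M0=0, M1=-713/108, M2=238/27, M3=-119/36, M4=0
seg 0: a=2, c=M0/2=0, d=(M1−M0)/(6·3)=-713/1944, b=Δ0−h0·(2M0+M1)/6=785/216
seg 1: a=3, c=M1/2=-713/216, d=(M2−M1)/(6·1)=185/72, b=Δ1−h1·(2M1+M2)/6=-677/108
seg 2: a=-4, c=M2/2=119/27, d=(M3−M2)/(6·3)=-1309/1944, b=Δ2−h2·(2M2+M3)/6=-1115/216
seg 3: a=2, c=M3/2=-119/72, d=(M4−M3)/(6·1)=119/216, b=Δ3−h3·(2M3+M4)/6=335/108
t_q=31/4 → seg 3, τ=3/4; S=2+335/108·τ+-119/72·τ²+119/216·τ³=16723/4608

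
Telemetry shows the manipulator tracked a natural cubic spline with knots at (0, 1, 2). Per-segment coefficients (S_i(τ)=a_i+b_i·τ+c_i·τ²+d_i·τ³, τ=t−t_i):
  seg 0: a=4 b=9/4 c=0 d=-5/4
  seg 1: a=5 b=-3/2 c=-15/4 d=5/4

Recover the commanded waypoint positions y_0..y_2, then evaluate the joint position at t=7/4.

y_0=4 y_1=5 y_2=1
S(7/4) = 587/256

y_0 = S_0(0) = a_0 = 4
y_1 = S_1(0) = a_1 = 5
y_2 = S_1(1) = 1
t_q=7/4 is in segment 1 (τ=3/4); S_1(τ)=587/256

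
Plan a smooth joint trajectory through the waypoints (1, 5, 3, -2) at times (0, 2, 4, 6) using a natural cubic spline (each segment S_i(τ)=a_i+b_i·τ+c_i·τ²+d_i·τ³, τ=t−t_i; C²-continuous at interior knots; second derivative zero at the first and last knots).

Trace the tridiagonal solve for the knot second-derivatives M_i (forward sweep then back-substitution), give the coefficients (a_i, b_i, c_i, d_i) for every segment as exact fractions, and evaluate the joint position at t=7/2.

  seg 0: a=1 b=27/10 c=0 d=-7/40
  seg 1: a=5 b=3/5 c=-21/20 d=1/8
  seg 2: a=3 b=-21/10 c=-3/10 d=1/20
S(7/2) = 1267/320

Δ: Δ0=2, Δ1=-1, Δ2=-5/2
row 1: diag=8, rhs=-18; c'=1/4, d'=-9/4
row 2: denom=8−2·1/4=15/2; d'=(-9−2·-9/4)/(15/2)=-3/5
back: M2=-3/5
back: M1=-9/4−1/4·-3/5=-21/10
M: M0=0, M1=-21/10, M2=-3/5, M3=0
seg 0: a=1, c=M0/2=0, d=(M1−M0)/(6·2)=-7/40, b=Δ0−h0·(2M0+M1)/6=27/10
seg 1: a=5, c=M1/2=-21/20, d=(M2−M1)/(6·2)=1/8, b=Δ1−h1·(2M1+M2)/6=3/5
seg 2: a=3, c=M2/2=-3/10, d=(M3−M2)/(6·2)=1/20, b=Δ2−h2·(2M2+M3)/6=-21/10
t_q=7/2 → seg 1, τ=3/2; S=5+3/5·τ+-21/20·τ²+1/8·τ³=1267/320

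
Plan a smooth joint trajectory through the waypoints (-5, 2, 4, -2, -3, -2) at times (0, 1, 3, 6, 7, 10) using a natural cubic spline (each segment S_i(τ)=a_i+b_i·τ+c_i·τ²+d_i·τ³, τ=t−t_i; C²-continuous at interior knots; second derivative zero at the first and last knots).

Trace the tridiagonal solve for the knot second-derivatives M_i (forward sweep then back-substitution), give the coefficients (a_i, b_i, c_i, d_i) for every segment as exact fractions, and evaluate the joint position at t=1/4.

Δ: Δ0=7, Δ1=1, Δ2=-2, Δ3=-1, Δ4=1/3
row 1: diag=6, rhs=-36; c'=1/3, d'=-6
row 2: denom=10−2·1/3=28/3; d'=(-18−2·-6)/(28/3)=-9/14
row 3: denom=8−3·9/28=197/28; d'=(6−3·-9/14)/(197/28)=222/197
row 4: denom=8−1·28/197=1548/197; d'=(8−1·222/197)/(1548/197)=677/774
back: M4=677/774
back: M3=222/197−28/197·677/774=388/387
back: M2=-9/14−9/28·388/387=-83/86
back: M1=-6−1/3·-83/86=-1465/258
M: M0=0, M1=-1465/258, M2=-83/86, M3=388/387, M4=677/774, M5=0
seg 0: a=-5, c=M0/2=0, d=(M1−M0)/(6·1)=-1465/1548, b=Δ0−h0·(2M0+M1)/6=12301/1548
seg 1: a=2, c=M1/2=-1465/516, d=(M2−M1)/(6·2)=152/387, b=Δ1−h1·(2M1+M2)/6=3953/774
seg 2: a=4, c=M2/2=-83/172, d=(M3−M2)/(6·3)=1523/13932, b=Δ2−h2·(2M2+M3)/6=-1189/774
seg 3: a=-2, c=M3/2=194/387, d=(M4−M3)/(6·1)=-11/516, b=Δ3−h3·(2M3+M4)/6=-2291/1548
seg 4: a=-3, c=M4/2=677/1548, d=(M5−M4)/(6·3)=-677/13932, b=Δ4−h4·(2M4+M5)/6=-419/774
t_q=1/4 → seg 0, τ=1/4; S=-5+12301/1548·τ+0·τ²+-1465/1548·τ³=-100003/33024

  seg 0: a=-5 b=12301/1548 c=0 d=-1465/1548
  seg 1: a=2 b=3953/774 c=-1465/516 d=152/387
  seg 2: a=4 b=-1189/774 c=-83/172 d=1523/13932
  seg 3: a=-2 b=-2291/1548 c=194/387 d=-11/516
  seg 4: a=-3 b=-419/774 c=677/1548 d=-677/13932
S(1/4) = -100003/33024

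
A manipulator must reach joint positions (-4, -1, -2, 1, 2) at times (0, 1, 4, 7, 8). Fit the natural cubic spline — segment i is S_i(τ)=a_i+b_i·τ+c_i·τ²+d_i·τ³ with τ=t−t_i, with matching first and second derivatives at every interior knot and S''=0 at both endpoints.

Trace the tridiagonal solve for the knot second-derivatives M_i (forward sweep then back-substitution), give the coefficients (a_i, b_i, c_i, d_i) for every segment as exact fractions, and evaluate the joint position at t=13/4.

Δ: Δ0=3, Δ1=-1/3, Δ2=1, Δ3=1
row 1: diag=8, rhs=-20; c'=3/8, d'=-5/2
row 2: denom=12−3·3/8=87/8; d'=(8−3·-5/2)/(87/8)=124/87
row 3: denom=8−3·8/29=208/29; d'=(0−3·124/87)/(208/29)=-31/52
back: M3=-31/52
back: M2=124/87−8/29·-31/52=62/39
back: M1=-5/2−3/8·62/39=-161/52
M: M0=0, M1=-161/52, M2=62/39, M3=-31/52, M4=0
seg 0: a=-4, c=M0/2=0, d=(M1−M0)/(6·1)=-161/312, b=Δ0−h0·(2M0+M1)/6=1097/312
seg 1: a=-1, c=M1/2=-161/104, d=(M2−M1)/(6·3)=731/2808, b=Δ1−h1·(2M1+M2)/6=307/156
seg 2: a=-2, c=M2/2=31/39, d=(M3−M2)/(6·3)=-341/2808, b=Δ2−h2·(2M2+M3)/6=-7/24
seg 3: a=1, c=M3/2=-31/104, d=(M4−M3)/(6·1)=31/312, b=Δ3−h3·(2M3+M4)/6=187/156
t_q=13/4 → seg 1, τ=9/4; S=-1+307/156·τ+-161/104·τ²+731/2808·τ³=-9611/6656

  seg 0: a=-4 b=1097/312 c=0 d=-161/312
  seg 1: a=-1 b=307/156 c=-161/104 d=731/2808
  seg 2: a=-2 b=-7/24 c=31/39 d=-341/2808
  seg 3: a=1 b=187/156 c=-31/104 d=31/312
S(13/4) = -9611/6656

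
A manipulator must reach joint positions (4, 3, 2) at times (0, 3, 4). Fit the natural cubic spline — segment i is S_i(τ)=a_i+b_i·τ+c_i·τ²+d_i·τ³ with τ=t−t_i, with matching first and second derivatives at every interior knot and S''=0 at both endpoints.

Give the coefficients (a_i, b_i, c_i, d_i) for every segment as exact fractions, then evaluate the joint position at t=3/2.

  seg 0: a=4 b=-1/12 c=0 d=-1/36
  seg 1: a=3 b=-5/6 c=-1/4 d=1/12
S(3/2) = 121/32

Δ: Δ0=-1/3, Δ1=-1
row 1: diag=8, rhs=-4; c'=1/8, d'=-1/2
back: M1=-1/2
M: M0=0, M1=-1/2, M2=0
seg 0: a=4, c=M0/2=0, d=(M1−M0)/(6·3)=-1/36, b=Δ0−h0·(2M0+M1)/6=-1/12
seg 1: a=3, c=M1/2=-1/4, d=(M2−M1)/(6·1)=1/12, b=Δ1−h1·(2M1+M2)/6=-5/6
t_q=3/2 → seg 0, τ=3/2; S=4+-1/12·τ+0·τ²+-1/36·τ³=121/32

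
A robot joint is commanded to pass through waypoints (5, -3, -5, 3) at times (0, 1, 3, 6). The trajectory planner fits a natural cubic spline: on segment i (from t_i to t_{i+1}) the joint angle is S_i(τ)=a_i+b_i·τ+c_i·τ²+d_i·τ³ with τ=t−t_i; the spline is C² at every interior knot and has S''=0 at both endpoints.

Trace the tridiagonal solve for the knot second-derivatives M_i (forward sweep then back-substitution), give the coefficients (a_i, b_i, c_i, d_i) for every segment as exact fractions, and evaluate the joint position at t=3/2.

Δ: Δ0=-8, Δ1=-1, Δ2=8/3
row 1: diag=6, rhs=42; c'=1/3, d'=7
row 2: denom=10−2·1/3=28/3; d'=(22−2·7)/(28/3)=6/7
back: M2=6/7
back: M1=7−1/3·6/7=47/7
M: M0=0, M1=47/7, M2=6/7, M3=0
seg 0: a=5, c=M0/2=0, d=(M1−M0)/(6·1)=47/42, b=Δ0−h0·(2M0+M1)/6=-383/42
seg 1: a=-3, c=M1/2=47/14, d=(M2−M1)/(6·2)=-41/84, b=Δ1−h1·(2M1+M2)/6=-121/21
seg 2: a=-5, c=M2/2=3/7, d=(M3−M2)/(6·3)=-1/21, b=Δ2−h2·(2M2+M3)/6=38/21
t_q=3/2 → seg 1, τ=1/2; S=-3+-121/21·τ+47/14·τ²+-41/84·τ³=-1143/224

  seg 0: a=5 b=-383/42 c=0 d=47/42
  seg 1: a=-3 b=-121/21 c=47/14 d=-41/84
  seg 2: a=-5 b=38/21 c=3/7 d=-1/21
S(3/2) = -1143/224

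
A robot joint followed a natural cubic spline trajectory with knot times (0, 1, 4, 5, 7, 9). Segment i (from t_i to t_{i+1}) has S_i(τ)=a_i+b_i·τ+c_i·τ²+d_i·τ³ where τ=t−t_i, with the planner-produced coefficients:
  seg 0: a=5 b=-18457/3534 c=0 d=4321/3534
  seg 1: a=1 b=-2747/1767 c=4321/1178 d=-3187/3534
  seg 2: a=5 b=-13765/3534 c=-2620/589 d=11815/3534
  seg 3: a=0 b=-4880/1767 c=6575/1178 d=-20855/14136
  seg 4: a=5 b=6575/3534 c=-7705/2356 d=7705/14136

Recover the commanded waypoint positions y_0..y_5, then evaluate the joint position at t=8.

y_0=5 y_1=1 y_2=5 y_3=0 y_4=5 y_5=0
S(8) = 19485/4712

y_0 = S_0(0) = a_0 = 5
y_1 = S_1(0) = a_1 = 1
y_2 = S_2(0) = a_2 = 5
y_3 = S_3(0) = a_3 = 0
y_4 = S_4(0) = a_4 = 5
y_5 = S_4(2) = 0
t_q=8 is in segment 4 (τ=1); S_4(τ)=19485/4712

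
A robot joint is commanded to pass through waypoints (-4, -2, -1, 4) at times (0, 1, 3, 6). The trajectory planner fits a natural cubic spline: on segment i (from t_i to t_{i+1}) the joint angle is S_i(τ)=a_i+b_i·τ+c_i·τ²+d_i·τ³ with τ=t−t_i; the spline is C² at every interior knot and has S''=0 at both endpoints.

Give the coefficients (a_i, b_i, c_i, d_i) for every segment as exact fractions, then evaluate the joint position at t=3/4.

Δ: Δ0=2, Δ1=1/2, Δ2=5/3
row 1: diag=6, rhs=-9; c'=1/3, d'=-3/2
row 2: denom=10−2·1/3=28/3; d'=(7−2·-3/2)/(28/3)=15/14
back: M2=15/14
back: M1=-3/2−1/3·15/14=-13/7
M: M0=0, M1=-13/7, M2=15/14, M3=0
seg 0: a=-4, c=M0/2=0, d=(M1−M0)/(6·1)=-13/42, b=Δ0−h0·(2M0+M1)/6=97/42
seg 1: a=-2, c=M1/2=-13/14, d=(M2−M1)/(6·2)=41/168, b=Δ1−h1·(2M1+M2)/6=29/21
seg 2: a=-1, c=M2/2=15/28, d=(M3−M2)/(6·3)=-5/84, b=Δ2−h2·(2M2+M3)/6=25/42
t_q=3/4 → seg 0, τ=3/4; S=-4+97/42·τ+0·τ²+-13/42·τ³=-307/128

  seg 0: a=-4 b=97/42 c=0 d=-13/42
  seg 1: a=-2 b=29/21 c=-13/14 d=41/168
  seg 2: a=-1 b=25/42 c=15/28 d=-5/84
S(3/4) = -307/128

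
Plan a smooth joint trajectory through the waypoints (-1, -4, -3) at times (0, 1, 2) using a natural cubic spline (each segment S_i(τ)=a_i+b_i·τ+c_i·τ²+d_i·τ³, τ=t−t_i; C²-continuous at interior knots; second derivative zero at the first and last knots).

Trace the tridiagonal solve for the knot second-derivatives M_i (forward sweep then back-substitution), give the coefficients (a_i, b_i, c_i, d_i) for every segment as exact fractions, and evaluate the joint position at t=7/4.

Δ: Δ0=-3, Δ1=1
row 1: diag=4, rhs=24; c'=1/4, d'=6
back: M1=6
M: M0=0, M1=6, M2=0
seg 0: a=-1, c=M0/2=0, d=(M1−M0)/(6·1)=1, b=Δ0−h0·(2M0+M1)/6=-4
seg 1: a=-4, c=M1/2=3, d=(M2−M1)/(6·1)=-1, b=Δ1−h1·(2M1+M2)/6=-1
t_q=7/4 → seg 1, τ=3/4; S=-4+-1·τ+3·τ²+-1·τ³=-223/64

  seg 0: a=-1 b=-4 c=0 d=1
  seg 1: a=-4 b=-1 c=3 d=-1
S(7/4) = -223/64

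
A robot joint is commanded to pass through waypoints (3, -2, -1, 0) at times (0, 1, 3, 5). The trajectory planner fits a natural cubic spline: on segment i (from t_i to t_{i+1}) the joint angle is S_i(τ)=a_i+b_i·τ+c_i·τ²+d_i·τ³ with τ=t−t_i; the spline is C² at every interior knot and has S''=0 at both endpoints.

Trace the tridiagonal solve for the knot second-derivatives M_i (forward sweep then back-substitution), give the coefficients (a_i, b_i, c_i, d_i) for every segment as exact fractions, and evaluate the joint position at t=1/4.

  seg 0: a=3 b=-6 c=0 d=1
  seg 1: a=-2 b=-3 c=3 d=-5/8
  seg 2: a=-1 b=3/2 c=-3/4 d=1/8
S(1/4) = 97/64

Δ: Δ0=-5, Δ1=1/2, Δ2=1/2
row 1: diag=6, rhs=33; c'=1/3, d'=11/2
row 2: denom=8−2·1/3=22/3; d'=(0−2·11/2)/(22/3)=-3/2
back: M2=-3/2
back: M1=11/2−1/3·-3/2=6
M: M0=0, M1=6, M2=-3/2, M3=0
seg 0: a=3, c=M0/2=0, d=(M1−M0)/(6·1)=1, b=Δ0−h0·(2M0+M1)/6=-6
seg 1: a=-2, c=M1/2=3, d=(M2−M1)/(6·2)=-5/8, b=Δ1−h1·(2M1+M2)/6=-3
seg 2: a=-1, c=M2/2=-3/4, d=(M3−M2)/(6·2)=1/8, b=Δ2−h2·(2M2+M3)/6=3/2
t_q=1/4 → seg 0, τ=1/4; S=3+-6·τ+0·τ²+1·τ³=97/64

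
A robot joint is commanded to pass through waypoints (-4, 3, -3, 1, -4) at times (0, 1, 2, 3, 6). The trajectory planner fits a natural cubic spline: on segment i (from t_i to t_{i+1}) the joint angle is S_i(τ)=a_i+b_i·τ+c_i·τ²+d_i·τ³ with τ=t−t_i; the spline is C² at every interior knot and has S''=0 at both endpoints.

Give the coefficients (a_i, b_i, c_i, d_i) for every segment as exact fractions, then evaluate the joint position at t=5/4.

  seg 0: a=-4 b=1951/174 c=0 d=-733/174
  seg 1: a=3 b=-124/87 c=-733/58 d=1403/174
  seg 2: a=-3 b=-437/174 c=335/29 d=-877/174
  seg 3: a=1 b=476/87 c=-207/58 d=23/58
S(5/4) = 7349/3712

Δ: Δ0=7, Δ1=-6, Δ2=4, Δ3=-5/3
row 1: diag=4, rhs=-78; c'=1/4, d'=-39/2
row 2: denom=4−1·1/4=15/4; d'=(60−1·-39/2)/(15/4)=106/5
row 3: denom=8−1·4/15=116/15; d'=(-34−1·106/5)/(116/15)=-207/29
back: M3=-207/29
back: M2=106/5−4/15·-207/29=670/29
back: M1=-39/2−1/4·670/29=-733/29
M: M0=0, M1=-733/29, M2=670/29, M3=-207/29, M4=0
seg 0: a=-4, c=M0/2=0, d=(M1−M0)/(6·1)=-733/174, b=Δ0−h0·(2M0+M1)/6=1951/174
seg 1: a=3, c=M1/2=-733/58, d=(M2−M1)/(6·1)=1403/174, b=Δ1−h1·(2M1+M2)/6=-124/87
seg 2: a=-3, c=M2/2=335/29, d=(M3−M2)/(6·1)=-877/174, b=Δ2−h2·(2M2+M3)/6=-437/174
seg 3: a=1, c=M3/2=-207/58, d=(M4−M3)/(6·3)=23/58, b=Δ3−h3·(2M3+M4)/6=476/87
t_q=5/4 → seg 1, τ=1/4; S=3+-124/87·τ+-733/58·τ²+1403/174·τ³=7349/3712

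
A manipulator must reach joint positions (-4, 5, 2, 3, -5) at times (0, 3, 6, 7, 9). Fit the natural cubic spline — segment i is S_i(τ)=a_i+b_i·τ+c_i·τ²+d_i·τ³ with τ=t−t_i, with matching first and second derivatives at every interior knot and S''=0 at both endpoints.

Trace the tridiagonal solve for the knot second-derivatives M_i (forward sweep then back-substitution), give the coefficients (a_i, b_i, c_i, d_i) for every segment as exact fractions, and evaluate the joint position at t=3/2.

Δ: Δ0=3, Δ1=-1, Δ2=1, Δ3=-4
row 1: diag=12, rhs=-24; c'=1/4, d'=-2
row 2: denom=8−3·1/4=29/4; d'=(12−3·-2)/(29/4)=72/29
row 3: denom=6−1·4/29=170/29; d'=(-30−1·72/29)/(170/29)=-471/85
back: M3=-471/85
back: M2=72/29−4/29·-471/85=276/85
back: M1=-2−1/4·276/85=-239/85
M: M0=0, M1=-239/85, M2=276/85, M3=-471/85, M4=0
seg 0: a=-4, c=M0/2=0, d=(M1−M0)/(6·3)=-239/1530, b=Δ0−h0·(2M0+M1)/6=749/170
seg 1: a=5, c=M1/2=-239/170, d=(M2−M1)/(6·3)=103/306, b=Δ1−h1·(2M1+M2)/6=16/85
seg 2: a=2, c=M2/2=138/85, d=(M3−M2)/(6·1)=-249/170, b=Δ2−h2·(2M2+M3)/6=143/170
seg 3: a=3, c=M3/2=-471/170, d=(M4−M3)/(6·2)=157/340, b=Δ3−h3·(2M3+M4)/6=-26/85
t_q=3/2 → seg 0, τ=3/2; S=-4+749/170·τ+0·τ²+-239/1530·τ³=2831/1360

  seg 0: a=-4 b=749/170 c=0 d=-239/1530
  seg 1: a=5 b=16/85 c=-239/170 d=103/306
  seg 2: a=2 b=143/170 c=138/85 d=-249/170
  seg 3: a=3 b=-26/85 c=-471/170 d=157/340
S(3/2) = 2831/1360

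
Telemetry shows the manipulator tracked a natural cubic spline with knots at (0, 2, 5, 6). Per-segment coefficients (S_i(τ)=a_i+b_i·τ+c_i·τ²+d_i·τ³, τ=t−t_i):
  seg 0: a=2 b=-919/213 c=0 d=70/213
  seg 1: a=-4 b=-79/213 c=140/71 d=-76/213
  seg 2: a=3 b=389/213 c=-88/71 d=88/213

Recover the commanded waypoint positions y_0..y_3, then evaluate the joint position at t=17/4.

y_0 = S_0(0) = a_0 = 2
y_1 = S_1(0) = a_1 = -4
y_2 = S_2(0) = a_2 = 3
y_3 = S_2(1) = 4
t_q=17/4 is in segment 1 (τ=9/4); S_1(τ)=1231/1136

y_0=2 y_1=-4 y_2=3 y_3=4
S(17/4) = 1231/1136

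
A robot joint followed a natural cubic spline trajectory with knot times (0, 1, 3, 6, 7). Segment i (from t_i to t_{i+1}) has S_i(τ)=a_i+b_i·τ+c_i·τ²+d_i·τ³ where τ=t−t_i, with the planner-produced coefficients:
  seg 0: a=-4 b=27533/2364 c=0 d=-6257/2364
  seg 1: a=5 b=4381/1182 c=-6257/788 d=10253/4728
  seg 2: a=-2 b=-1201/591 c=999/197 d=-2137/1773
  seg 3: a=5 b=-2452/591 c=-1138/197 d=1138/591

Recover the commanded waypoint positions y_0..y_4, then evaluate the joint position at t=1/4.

y_0 = S_0(0) = a_0 = -4
y_1 = S_1(0) = a_1 = 5
y_2 = S_2(0) = a_2 = -2
y_3 = S_3(0) = a_3 = 5
y_4 = S_3(1) = -3
t_q=1/4 is in segment 0 (τ=1/4); S_0(τ)=-56971/50432

y_0=-4 y_1=5 y_2=-2 y_3=5 y_4=-3
S(1/4) = -56971/50432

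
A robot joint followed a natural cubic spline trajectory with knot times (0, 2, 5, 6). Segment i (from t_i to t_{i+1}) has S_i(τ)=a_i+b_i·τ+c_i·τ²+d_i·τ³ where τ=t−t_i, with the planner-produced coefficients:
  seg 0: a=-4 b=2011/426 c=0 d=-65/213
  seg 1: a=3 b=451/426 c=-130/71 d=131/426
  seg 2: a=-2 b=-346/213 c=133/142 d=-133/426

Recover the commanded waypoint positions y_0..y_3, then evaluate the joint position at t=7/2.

y_0=-4 y_1=3 y_2=-2 y_3=-3
S(7/2) = 1711/1136

y_0 = S_0(0) = a_0 = -4
y_1 = S_1(0) = a_1 = 3
y_2 = S_2(0) = a_2 = -2
y_3 = S_2(1) = -3
t_q=7/2 is in segment 1 (τ=3/2); S_1(τ)=1711/1136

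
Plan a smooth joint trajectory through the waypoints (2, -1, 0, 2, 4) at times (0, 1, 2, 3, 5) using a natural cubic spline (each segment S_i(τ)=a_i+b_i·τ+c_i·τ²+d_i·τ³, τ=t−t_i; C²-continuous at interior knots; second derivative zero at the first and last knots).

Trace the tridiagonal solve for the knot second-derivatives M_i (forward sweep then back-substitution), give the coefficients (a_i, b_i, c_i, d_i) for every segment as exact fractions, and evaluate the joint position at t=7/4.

  seg 0: a=2 b=-343/86 c=0 d=85/86
  seg 1: a=-1 b=-44/43 c=255/86 d=-81/86
  seg 2: a=0 b=179/86 c=6/43 d=-19/86
  seg 3: a=2 b=73/43 c=-45/86 d=15/172
S(7/4) = -2735/5504

Δ: Δ0=-3, Δ1=1, Δ2=2, Δ3=1
row 1: diag=4, rhs=24; c'=1/4, d'=6
row 2: denom=4−1·1/4=15/4; d'=(6−1·6)/(15/4)=0
row 3: denom=6−1·4/15=86/15; d'=(-6−1·0)/(86/15)=-45/43
back: M3=-45/43
back: M2=0−4/15·-45/43=12/43
back: M1=6−1/4·12/43=255/43
M: M0=0, M1=255/43, M2=12/43, M3=-45/43, M4=0
seg 0: a=2, c=M0/2=0, d=(M1−M0)/(6·1)=85/86, b=Δ0−h0·(2M0+M1)/6=-343/86
seg 1: a=-1, c=M1/2=255/86, d=(M2−M1)/(6·1)=-81/86, b=Δ1−h1·(2M1+M2)/6=-44/43
seg 2: a=0, c=M2/2=6/43, d=(M3−M2)/(6·1)=-19/86, b=Δ2−h2·(2M2+M3)/6=179/86
seg 3: a=2, c=M3/2=-45/86, d=(M4−M3)/(6·2)=15/172, b=Δ3−h3·(2M3+M4)/6=73/43
t_q=7/4 → seg 1, τ=3/4; S=-1+-44/43·τ+255/86·τ²+-81/86·τ³=-2735/5504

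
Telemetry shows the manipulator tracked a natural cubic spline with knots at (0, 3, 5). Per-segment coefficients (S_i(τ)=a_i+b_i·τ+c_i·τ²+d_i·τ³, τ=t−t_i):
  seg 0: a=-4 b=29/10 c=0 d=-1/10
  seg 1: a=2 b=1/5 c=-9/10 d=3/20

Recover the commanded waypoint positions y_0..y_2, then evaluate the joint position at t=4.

y_0 = S_0(0) = a_0 = -4
y_1 = S_1(0) = a_1 = 2
y_2 = S_1(2) = 0
t_q=4 is in segment 1 (τ=1); S_1(τ)=29/20

y_0=-4 y_1=2 y_2=0
S(4) = 29/20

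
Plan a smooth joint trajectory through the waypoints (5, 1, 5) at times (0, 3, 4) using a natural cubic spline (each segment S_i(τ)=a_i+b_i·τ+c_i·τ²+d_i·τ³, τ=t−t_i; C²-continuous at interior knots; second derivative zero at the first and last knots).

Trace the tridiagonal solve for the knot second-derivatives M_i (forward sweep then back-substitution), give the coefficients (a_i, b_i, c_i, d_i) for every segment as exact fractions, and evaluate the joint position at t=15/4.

  seg 0: a=5 b=-10/3 c=0 d=2/9
  seg 1: a=1 b=8/3 c=2 d=-2/3
S(15/4) = 123/32

Δ: Δ0=-4/3, Δ1=4
row 1: diag=8, rhs=32; c'=1/8, d'=4
back: M1=4
M: M0=0, M1=4, M2=0
seg 0: a=5, c=M0/2=0, d=(M1−M0)/(6·3)=2/9, b=Δ0−h0·(2M0+M1)/6=-10/3
seg 1: a=1, c=M1/2=2, d=(M2−M1)/(6·1)=-2/3, b=Δ1−h1·(2M1+M2)/6=8/3
t_q=15/4 → seg 1, τ=3/4; S=1+8/3·τ+2·τ²+-2/3·τ³=123/32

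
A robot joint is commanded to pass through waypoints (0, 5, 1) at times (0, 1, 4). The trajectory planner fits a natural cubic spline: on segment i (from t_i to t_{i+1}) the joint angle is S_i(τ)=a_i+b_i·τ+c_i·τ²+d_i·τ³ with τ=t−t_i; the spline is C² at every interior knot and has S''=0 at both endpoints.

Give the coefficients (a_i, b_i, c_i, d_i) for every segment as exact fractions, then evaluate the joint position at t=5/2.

Δ: Δ0=5, Δ1=-4/3
row 1: diag=8, rhs=-38; c'=3/8, d'=-19/4
back: M1=-19/4
M: M0=0, M1=-19/4, M2=0
seg 0: a=0, c=M0/2=0, d=(M1−M0)/(6·1)=-19/24, b=Δ0−h0·(2M0+M1)/6=139/24
seg 1: a=5, c=M1/2=-19/8, d=(M2−M1)/(6·3)=19/72, b=Δ1−h1·(2M1+M2)/6=41/12
t_q=5/2 → seg 1, τ=3/2; S=5+41/12·τ+-19/8·τ²+19/72·τ³=363/64

  seg 0: a=0 b=139/24 c=0 d=-19/24
  seg 1: a=5 b=41/12 c=-19/8 d=19/72
S(5/2) = 363/64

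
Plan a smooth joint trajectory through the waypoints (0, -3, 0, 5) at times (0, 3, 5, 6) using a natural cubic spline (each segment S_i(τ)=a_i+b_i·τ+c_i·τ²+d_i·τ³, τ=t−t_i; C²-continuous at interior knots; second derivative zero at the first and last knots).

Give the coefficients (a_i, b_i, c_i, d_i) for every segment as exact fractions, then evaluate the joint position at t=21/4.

Δ: Δ0=-1, Δ1=3/2, Δ2=5
row 1: diag=10, rhs=15; c'=1/5, d'=3/2
row 2: denom=6−2·1/5=28/5; d'=(21−2·3/2)/(28/5)=45/14
back: M2=45/14
back: M1=3/2−1/5·45/14=6/7
M: M0=0, M1=6/7, M2=45/14, M3=0
seg 0: a=0, c=M0/2=0, d=(M1−M0)/(6·3)=1/21, b=Δ0−h0·(2M0+M1)/6=-10/7
seg 1: a=-3, c=M1/2=3/7, d=(M2−M1)/(6·2)=11/56, b=Δ1−h1·(2M1+M2)/6=-1/7
seg 2: a=0, c=M2/2=45/28, d=(M3−M2)/(6·1)=-15/28, b=Δ2−h2·(2M2+M3)/6=55/14
t_q=21/4 → seg 2, τ=1/4; S=0+55/14·τ+45/28·τ²+-15/28·τ³=275/256

  seg 0: a=0 b=-10/7 c=0 d=1/21
  seg 1: a=-3 b=-1/7 c=3/7 d=11/56
  seg 2: a=0 b=55/14 c=45/28 d=-15/28
S(21/4) = 275/256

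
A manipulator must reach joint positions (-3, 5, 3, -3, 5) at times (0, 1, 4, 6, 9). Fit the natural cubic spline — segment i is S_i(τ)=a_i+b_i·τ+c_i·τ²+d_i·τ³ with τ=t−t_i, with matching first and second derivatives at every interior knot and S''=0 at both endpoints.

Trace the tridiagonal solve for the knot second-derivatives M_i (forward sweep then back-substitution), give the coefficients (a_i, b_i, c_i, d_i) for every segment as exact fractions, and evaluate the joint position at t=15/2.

  seg 0: a=-3 b=3076/339 c=0 d=-364/339
  seg 1: a=5 b=1984/339 c=-364/113 d=1066/3051
  seg 2: a=3 b=-1370/339 c=-26/339 d=135/452
  seg 3: a=-3 b=-259/339 c=1163/678 d=-1163/6102
S(15/2) = -1681/1808

Δ: Δ0=8, Δ1=-2/3, Δ2=-3, Δ3=8/3
row 1: diag=8, rhs=-52; c'=3/8, d'=-13/2
row 2: denom=10−3·3/8=71/8; d'=(-14−3·-13/2)/(71/8)=44/71
row 3: denom=10−2·16/71=678/71; d'=(34−2·44/71)/(678/71)=1163/339
back: M3=1163/339
back: M2=44/71−16/71·1163/339=-52/339
back: M1=-13/2−3/8·-52/339=-728/113
M: M0=0, M1=-728/113, M2=-52/339, M3=1163/339, M4=0
seg 0: a=-3, c=M0/2=0, d=(M1−M0)/(6·1)=-364/339, b=Δ0−h0·(2M0+M1)/6=3076/339
seg 1: a=5, c=M1/2=-364/113, d=(M2−M1)/(6·3)=1066/3051, b=Δ1−h1·(2M1+M2)/6=1984/339
seg 2: a=3, c=M2/2=-26/339, d=(M3−M2)/(6·2)=135/452, b=Δ2−h2·(2M2+M3)/6=-1370/339
seg 3: a=-3, c=M3/2=1163/678, d=(M4−M3)/(6·3)=-1163/6102, b=Δ3−h3·(2M3+M4)/6=-259/339
t_q=15/2 → seg 3, τ=3/2; S=-3+-259/339·τ+1163/678·τ²+-1163/6102·τ³=-1681/1808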